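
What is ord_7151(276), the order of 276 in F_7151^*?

3575

The order of 276 must divide p − 1 = 7150 = 2 · 5^2 · 11 · 13.
Divisors: 1, 2, 5, 10, 11, 13, 22, 25, 26, 50, 55, 65, 110, 130, 143, 275, 286, 325, 550, 650, 715, 1430, 3575, 7150.
Check each in increasing order: 276^1 ≡ 276;  276^2 ≡ 4666;  276^5 ≡ 7062;  276^10 ≡ 770;  276^11 ≡ 5141;  276^13 ≡ 3452;  276^22 ≡ 6936;  276^25 ≡ 6280;  276^26 ≡ 2738;  276^50 ≡ 635;  276^55 ≡ 693;  276^65 ≡ 4436;  276^110 ≡ 1132;  276^130 ≡ 5695;  276^143 ≡ 1041;  276^275 ≡ 1350;  276^286 ≡ 3880;  276^325 ≡ 6281;  276^550 ≡ 6146;  276^650 ≡ 6045;  276^715 ≡ 6521;  276^1430 ≡ 3595;  276^3575 ≡ 1.
Smallest exponent giving 1 is 3575.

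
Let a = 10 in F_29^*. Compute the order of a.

The order of 10 must divide p − 1 = 28 = 2^2 · 7.
Divisors: 1, 2, 4, 7, 14, 28.
Check each in increasing order: 10^1 ≡ 10;  10^2 ≡ 13;  10^4 ≡ 24;  10^7 ≡ 17;  10^14 ≡ 28;  10^28 ≡ 1.
Smallest exponent giving 1 is 28.

28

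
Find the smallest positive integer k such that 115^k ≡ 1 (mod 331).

110

The order of 115 must divide p − 1 = 330 = 2 · 3 · 5 · 11.
Divisors: 1, 2, 3, 5, 6, 10, 11, 15, 22, 30, 33, 55, 66, 110, 165, 330.
Check each in increasing order: 115^1 ≡ 115;  115^2 ≡ 316;  115^3 ≡ 261;  115^5 ≡ 57;  115^6 ≡ 266;  115^10 ≡ 270;  115^11 ≡ 267;  115^15 ≡ 164;  115^22 ≡ 124;  115^30 ≡ 85;  115^33 ≡ 8;  115^55 ≡ 330;  115^66 ≡ 64;  115^110 ≡ 1.
Smallest exponent giving 1 is 110.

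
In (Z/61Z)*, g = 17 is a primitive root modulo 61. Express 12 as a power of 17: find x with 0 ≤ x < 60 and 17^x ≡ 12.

4

Baby-step giant-step with m = ceil(sqrt(60)) = 8.
Baby table (17^j mod 61 for j=0..7):
  0:1  1:17  2:45  3:33  4:12  5:21  6:52  7:30
Giant step factor: 17^(-8) ≡ 25 (mod 61).
Scan 12·25^i mod 61 for i = 0, 1, …:
  i=0: 12
Match at i=0, j=4: x = 0·8 + 4 = 4.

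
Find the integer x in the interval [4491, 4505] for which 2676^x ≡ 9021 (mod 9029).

4495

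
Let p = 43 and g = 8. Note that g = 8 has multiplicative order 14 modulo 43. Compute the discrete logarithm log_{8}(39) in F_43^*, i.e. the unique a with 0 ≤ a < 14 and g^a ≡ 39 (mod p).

Successive powers of 8 modulo 43:
  8^0=1  8^1=8  8^2=21  8^3=39
So 8^3 ≡ 39 (mod 43), giving a = 3.

3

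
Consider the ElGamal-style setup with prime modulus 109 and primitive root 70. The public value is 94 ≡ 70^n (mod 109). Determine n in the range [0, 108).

46

Baby-step giant-step with m = ceil(sqrt(108)) = 11.
Baby table (70^j mod 109 for j=0..10):
  0:1  1:70  2:104  3:86  4:25  5:6  6:93  7:79
  8:80  9:41  10:36
Giant step factor: 70^(-11) ≡ 42 (mod 109).
Scan 94·42^i mod 109 for i = 0, 1, …:
  i=0: 94   i=1: 24   i=2: 27   i=3: 44
  i=4: 104
Match at i=4, j=2: n = 4·11 + 2 = 46.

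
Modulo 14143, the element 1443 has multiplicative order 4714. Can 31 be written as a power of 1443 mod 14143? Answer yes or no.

yes

31 ∈ ⟨1443⟩ iff 31^4714 ≡ 1 (mod 14143), since |⟨1443⟩| = 4714.
31^4714 mod 14143 = 1.
Since 1 = 1, 31 lies in the subgroup.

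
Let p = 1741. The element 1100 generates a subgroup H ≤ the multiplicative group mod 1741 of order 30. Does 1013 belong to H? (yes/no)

no

1013 ∈ ⟨1100⟩ iff 1013^30 ≡ 1 (mod 1741), since |⟨1100⟩| = 30.
1013^30 mod 1741 = 939.
Since 939 ≠ 1, 1013 does not lie in the subgroup.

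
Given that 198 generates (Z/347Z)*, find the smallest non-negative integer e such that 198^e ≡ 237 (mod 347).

Baby-step giant-step with m = ceil(sqrt(346)) = 19.
Baby table (198^j mod 347 for j=0..18):
  0:1  1:198  2:340  3:2  4:49  5:333  6:4  7:98
  8:319  9:8  10:196  11:291  12:16  13:45  14:235  15:32
  16:90  17:123  18:64
Giant step factor: 198^(-19) ≡ 187 (mod 347).
Scan 237·187^i mod 347 for i = 0, 1, …:
  i=0: 237   i=1: 250   i=2: 252   i=3: 279
  i=4: 123
Match at i=4, j=17: e = 4·19 + 17 = 93.

93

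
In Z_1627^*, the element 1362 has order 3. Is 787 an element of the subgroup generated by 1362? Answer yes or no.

⟨1362⟩ has order 3; its elements mod 1627 are {1, 264, 1362}.
787 is not in this set.

no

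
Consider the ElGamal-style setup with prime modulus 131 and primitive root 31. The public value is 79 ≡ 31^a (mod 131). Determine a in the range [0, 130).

Baby-step giant-step with m = ceil(sqrt(130)) = 12.
Baby table (31^j mod 131 for j=0..11):
  0:1  1:31  2:44  3:54  4:102  5:18  6:34  7:6
  8:55  9:2  10:62  11:88
Giant step factor: 31^(-12) ≡ 74 (mod 131).
Scan 79·74^i mod 131 for i = 0, 1, …:
  i=0: 79   i=1: 82   i=2: 42   i=3: 95
  i=4: 87   i=5: 19   i=6: 96   i=7: 30
  i=8: 124   i=9: 6
Match at i=9, j=7: a = 9·12 + 7 = 115.

115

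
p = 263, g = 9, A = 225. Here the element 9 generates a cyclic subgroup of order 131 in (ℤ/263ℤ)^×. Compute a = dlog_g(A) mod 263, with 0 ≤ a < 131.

Baby-step giant-step with m = ceil(sqrt(131)) = 12.
Baby table (9^j mod 263 for j=0..11):
  0:1  1:9  2:81  3:203  4:249  5:137  6:181  7:51
  8:196  9:186  10:96  11:75
Giant step factor: 9^(-12) ≡ 233 (mod 263).
Scan 225·233^i mod 263 for i = 0, 1, …:
  i=0: 225   i=1: 88   i=2: 253   i=3: 37
  i=4: 205   i=5: 162   i=6: 137
Match at i=6, j=5: a = 6·12 + 5 = 77.

77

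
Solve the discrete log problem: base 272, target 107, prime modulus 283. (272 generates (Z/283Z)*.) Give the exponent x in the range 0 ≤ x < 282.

Baby-step giant-step with m = ceil(sqrt(282)) = 17.
Baby table (272^j mod 283 for j=0..16):
  0:1  1:272  2:121  3:84  4:208  5:259  6:264  7:209
  8:248  9:102  10:10  11:173  12:78  13:274  14:99  15:43
  16:93
Giant step factor: 272^(-17) ≡ 148 (mod 283).
Scan 107·148^i mod 283 for i = 0, 1, …:
  i=0: 107   i=1: 271   i=2: 205   i=3: 59
  i=4: 242   i=5: 158   i=6: 178   i=7: 25
  i=8: 21   i=9: 278   i=10: 109   i=11: 1
Match at i=11, j=0: x = 11·17 + 0 = 187.

187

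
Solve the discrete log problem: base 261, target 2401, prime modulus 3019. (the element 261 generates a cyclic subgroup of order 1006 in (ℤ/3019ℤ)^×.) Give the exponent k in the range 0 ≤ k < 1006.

158

Baby-step giant-step with m = ceil(sqrt(1006)) = 32.
Baby table (261^j mod 3019 for j=0..31):
  0:1  1:261  2:1703  3:690  4:1969  5:679  6:2117  7:60
  8:565  9:2553  10:2153  11:399  12:1493  13:222  14:581  15:691
  16:2230  17:2382  18:2807  19:2029  20:1244  21:1651  22:2213  23:964
  24:1027  25:2375  26:980  27:2184  28:2452  29:2963  30:479  31:1240
Giant step factor: 261^(-32) ≡ 189 (mod 3019).
Scan 2401·189^i mod 3019 for i = 0, 1, …:
  i=0: 2401   i=1: 939   i=2: 2369   i=3: 929
  i=4: 479
Match at i=4, j=30: k = 4·32 + 30 = 158.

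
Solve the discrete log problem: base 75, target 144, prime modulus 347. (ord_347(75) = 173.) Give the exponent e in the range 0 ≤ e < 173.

Successive powers of 75 modulo 347:
  75^0=1  75^1=75  75^2=73  75^3=270  75^4=124  75^5=278
  75^6=30  75^7=168  75^8=108  75^9=119  75^10=250  75^11=12
  75^12=206  75^13=182  75^14=117  75^15=100  75^16=213  75^17=13
  75^18=281  75^19=255  75^20=40  75^21=224  75^22=144
So 75^22 ≡ 144 (mod 347), giving e = 22.

22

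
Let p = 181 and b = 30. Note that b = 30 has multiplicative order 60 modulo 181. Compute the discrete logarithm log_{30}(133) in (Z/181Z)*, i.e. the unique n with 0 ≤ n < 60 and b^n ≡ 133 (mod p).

Baby-step giant-step with m = ceil(sqrt(60)) = 8.
Baby table (30^j mod 181 for j=0..7):
  0:1  1:30  2:176  3:31  4:25  5:26  6:56  7:51
Giant step factor: 30^(-8) ≡ 117 (mod 181).
Scan 133·117^i mod 181 for i = 0, 1, …:
  i=0: 133   i=1: 176
Match at i=1, j=2: n = 1·8 + 2 = 10.

10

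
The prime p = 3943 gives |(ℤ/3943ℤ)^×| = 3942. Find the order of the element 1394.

3942

The order of 1394 must divide p − 1 = 3942 = 2 · 3^3 · 73.
Divisors: 1, 2, 3, 6, 9, 18, 27, 54, 73, 146, 219, 438, 657, 1314, 1971, 3942.
Check each in increasing order: 1394^1 ≡ 1394;  1394^2 ≡ 3280;  1394^3 ≡ 2383;  1394^6 ≡ 769;  1394^9 ≡ 2975;  1394^18 ≡ 2533;  1394^27 ≡ 602;  1394^54 ≡ 3591;  1394^73 ≡ 3699;  1394^146 ≡ 391;  1394^219 ≡ 3171;  1394^438 ≡ 591;  1394^657 ≡ 1136;  1394^1314 ≡ 1135;  1394^1971 ≡ 3942;  1394^3942 ≡ 1.
Smallest exponent giving 1 is 3942.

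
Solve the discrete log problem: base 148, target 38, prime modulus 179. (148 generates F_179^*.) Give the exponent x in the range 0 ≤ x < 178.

Baby-step giant-step with m = ceil(sqrt(178)) = 14.
Baby table (148^j mod 179 for j=0..13):
  0:1  1:148  2:66  3:102  4:60  5:109  6:22  7:34
  8:20  9:96  10:67  11:71  12:126  13:32
Giant step factor: 148^(-14) ≡ 155 (mod 179).
Scan 38·155^i mod 179 for i = 0, 1, …:
  i=0: 38   i=1: 162   i=2: 50   i=3: 53
  i=4: 160   i=5: 98   i=6: 154   i=7: 63
  i=8: 99   i=9: 130   i=10: 102
Match at i=10, j=3: x = 10·14 + 3 = 143.

143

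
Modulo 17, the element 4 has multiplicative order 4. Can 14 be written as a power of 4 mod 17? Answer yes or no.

⟨4⟩ has order 4; its elements mod 17 are {1, 4, 13, 16}.
14 is not in this set.

no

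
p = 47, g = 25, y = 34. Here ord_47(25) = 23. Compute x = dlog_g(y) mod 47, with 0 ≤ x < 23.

Successive powers of 25 modulo 47:
  25^0=1  25^1=25  25^2=14  25^3=21  25^4=8  25^5=12
  25^6=18  25^7=27  25^8=17  25^9=2  25^10=3  25^11=28
  25^12=42  25^13=16  25^14=24  25^15=36  25^16=7  25^17=34
So 25^17 ≡ 34 (mod 47), giving x = 17.

17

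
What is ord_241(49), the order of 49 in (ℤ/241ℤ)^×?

120

The order of 49 must divide p − 1 = 240 = 2^4 · 3 · 5.
Divisors: 1, 2, 3, 4, 5, 6, 8, 10, 12, 15, 16, 20, 24, 30, 40, 48, 60, 80, 120, 240.
Check each in increasing order: 49^1 ≡ 49;  49^2 ≡ 232;  49^3 ≡ 41;  49^4 ≡ 81;  49^5 ≡ 113;  49^6 ≡ 235;  49^8 ≡ 54;  49^10 ≡ 237;  49^12 ≡ 36;  49^15 ≡ 30;  49^16 ≡ 24;  49^20 ≡ 16;  49^24 ≡ 91;  49^30 ≡ 177;  49^40 ≡ 15;  49^48 ≡ 87;  49^60 ≡ 240;  49^80 ≡ 225;  49^120 ≡ 1.
Smallest exponent giving 1 is 120.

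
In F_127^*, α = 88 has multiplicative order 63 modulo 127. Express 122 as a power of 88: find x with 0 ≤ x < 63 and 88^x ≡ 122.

Baby-step giant-step with m = ceil(sqrt(63)) = 8.
Baby table (88^j mod 127 for j=0..7):
  0:1  1:88  2:124  3:117  4:9  5:30  6:100  7:37
Giant step factor: 88^(-8) ≡ 69 (mod 127).
Scan 122·69^i mod 127 for i = 0, 1, …:
  i=0: 122   i=1: 36   i=2: 71   i=3: 73
  i=4: 84   i=5: 81   i=6: 1
Match at i=6, j=0: x = 6·8 + 0 = 48.

48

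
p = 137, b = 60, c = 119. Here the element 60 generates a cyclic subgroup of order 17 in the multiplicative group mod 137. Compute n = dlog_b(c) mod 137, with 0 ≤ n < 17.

15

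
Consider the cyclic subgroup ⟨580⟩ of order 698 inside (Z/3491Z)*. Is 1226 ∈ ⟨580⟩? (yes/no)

1226 ∈ ⟨580⟩ iff 1226^698 ≡ 1 (mod 3491), since |⟨580⟩| = 698.
1226^698 mod 3491 = 267.
Since 267 ≠ 1, 1226 does not lie in the subgroup.

no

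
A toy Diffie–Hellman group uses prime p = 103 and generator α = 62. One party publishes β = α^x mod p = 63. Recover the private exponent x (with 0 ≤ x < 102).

20

Baby-step giant-step with m = ceil(sqrt(102)) = 11.
Baby table (62^j mod 103 for j=0..10):
  0:1  1:62  2:33  3:89  4:59  5:53  6:93  7:101
  8:82  9:37  10:28
Giant step factor: 62^(-11) ≡ 48 (mod 103).
Scan 63·48^i mod 103 for i = 0, 1, …:
  i=0: 63   i=1: 37
Match at i=1, j=9: x = 1·11 + 9 = 20.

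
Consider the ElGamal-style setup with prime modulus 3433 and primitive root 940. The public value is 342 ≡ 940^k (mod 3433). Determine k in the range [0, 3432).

Baby-step giant-step with m = ceil(sqrt(3432)) = 59.
Baby table (940^j mod 3433 for j=0..58):
  0:1  1:940  2:1319  3:547  4:2663  5:563  6:538  7:1069
  8:2424  9:2481  10:1133  11:790  12:1072  13:1811  14:3005  15:2774
  16:1913  17:2761  18:3425  19:2779  20:3180  21:2490  22:2727  23:2362
  24:2562  25:1747  26:1206  27:750  28:1235  29:546  30:1723  31:2677
  32:3424  33:1839  34:1861  35:1943  36:64  37:1799  38:2024  39:678
  40:2215  41:1702  42:102  43:3189  44:651  45:866  46:419  47:2498
  48:3381  49:2615  50:72  51:2453  52:2277  53:1621  54:2921  55:2773
  56:973  57:1442  58:2878
Giant step factor: 940^(-59) ≡ 2338 (mod 3433).
Scan 342·2338^i mod 3433 for i = 0, 1, …:
  i=0: 342   i=1: 3140   i=2: 1566   i=3: 1730
  i=4: 666   i=5: 1959   i=6: 520   i=7: 478
  i=8: 1839
Match at i=8, j=33: k = 8·59 + 33 = 505.

505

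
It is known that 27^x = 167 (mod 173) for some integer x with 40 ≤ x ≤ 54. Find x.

46

Compute 27^40 mod 173 = 29, then multiply by 27 repeatedly:
  27^40=29  27^41=91  27^42=35  27^43=80  27^44=84
  27^45=19  27^46=167
Found 167 at exponent 46.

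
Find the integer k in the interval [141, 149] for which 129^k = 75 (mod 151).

145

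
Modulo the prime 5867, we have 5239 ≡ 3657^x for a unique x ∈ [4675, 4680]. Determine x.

4677

Compute 3657^4675 mod 5867 = 1524, then multiply by 3657 repeatedly:
  3657^4675=1524  3657^4676=5485  3657^4677=5239
Found 5239 at exponent 4677.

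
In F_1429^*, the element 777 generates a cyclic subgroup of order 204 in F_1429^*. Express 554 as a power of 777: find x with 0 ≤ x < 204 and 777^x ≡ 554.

14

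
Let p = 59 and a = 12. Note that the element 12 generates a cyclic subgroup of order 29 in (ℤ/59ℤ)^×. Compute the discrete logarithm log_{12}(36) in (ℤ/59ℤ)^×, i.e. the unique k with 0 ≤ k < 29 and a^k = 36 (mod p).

Successive powers of 12 modulo 59:
  12^0=1  12^1=12  12^2=26  12^3=17  12^4=27  12^5=29
  12^6=53  12^7=46  12^8=21  12^9=16  12^10=15  12^11=3
  12^12=36
So 12^12 ≡ 36 (mod 59), giving k = 12.

12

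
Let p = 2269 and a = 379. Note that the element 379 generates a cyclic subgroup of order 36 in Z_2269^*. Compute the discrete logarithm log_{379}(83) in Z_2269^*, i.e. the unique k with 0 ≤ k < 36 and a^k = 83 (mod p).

Successive powers of 379 modulo 2269:
  379^0=1  379^1=379  379^2=694  379^3=2091  379^4=608  379^5=1263
  379^6=2187  379^7=688  379^8=2086  379^9=982  379^10=62  379^11=808
  379^12=2186  379^13=309  379^14=1392  379^15=1160  379^16=1723  379^17=1814
  379^18=2268  379^19=1890  379^20=1575  379^21=178  379^22=1661  379^23=1006
  379^24=82  379^25=1581  379^26=183  379^27=1287  379^28=2207  379^29=1461
  379^30=83
So 379^30 ≡ 83 (mod 2269), giving k = 30.

30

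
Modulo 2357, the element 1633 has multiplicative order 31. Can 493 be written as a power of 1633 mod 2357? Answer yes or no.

yes

493 ∈ ⟨1633⟩ iff 493^31 ≡ 1 (mod 2357), since |⟨1633⟩| = 31.
493^31 mod 2357 = 1.
Since 1 = 1, 493 lies in the subgroup.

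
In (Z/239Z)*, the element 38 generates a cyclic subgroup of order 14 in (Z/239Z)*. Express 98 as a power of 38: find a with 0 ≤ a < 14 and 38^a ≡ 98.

Successive powers of 38 modulo 239:
  38^0=1  38^1=38  38^2=10  38^3=141  38^4=100  38^5=215
  38^6=44  38^7=238  38^8=201  38^9=229  38^10=98
So 38^10 ≡ 98 (mod 239), giving a = 10.

10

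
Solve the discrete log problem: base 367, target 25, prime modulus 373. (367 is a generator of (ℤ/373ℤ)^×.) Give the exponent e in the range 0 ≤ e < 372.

238

Baby-step giant-step with m = ceil(sqrt(372)) = 20.
Baby table (367^j mod 373 for j=0..19):
  0:1  1:367  2:36  3:157  4:177  5:57  6:31  7:187
  8:370  9:18  10:265  11:275  12:215  13:202  14:280  15:185
  16:9  17:319  18:324  19:294
Giant step factor: 367^(-20) ≡ 325 (mod 373).
Scan 25·325^i mod 373 for i = 0, 1, …:
  i=0: 25   i=1: 292   i=2: 158   i=3: 249
  i=4: 357   i=5: 22   i=6: 63   i=7: 333
  i=8: 55   i=9: 344   i=10: 273   i=11: 324
Match at i=11, j=18: e = 11·20 + 18 = 238.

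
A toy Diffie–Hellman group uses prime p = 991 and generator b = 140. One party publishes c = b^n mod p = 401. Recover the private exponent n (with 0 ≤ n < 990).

227

Baby-step giant-step with m = ceil(sqrt(990)) = 32.
Baby table (140^j mod 991 for j=0..31):
  0:1  1:140  2:771  3:912  4:832  5:533  6:295  7:669
  8:506  9:479  10:663  11:657  12:808  13:146  14:620  15:583
  16:358  17:570  18:520  19:457  20:556  21:542  22:564  23:671
  24:786  25:39  26:505  27:339  28:883  29:736  30:967  31:604
Giant step factor: 140^(-32) ≡ 805 (mod 991).
Scan 401·805^i mod 991 for i = 0, 1, …:
  i=0: 401   i=1: 730   i=2: 978   i=3: 436
  i=4: 166   i=5: 836   i=6: 91   i=7: 912
Match at i=7, j=3: n = 7·32 + 3 = 227.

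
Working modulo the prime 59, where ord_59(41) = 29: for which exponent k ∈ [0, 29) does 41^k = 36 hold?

Successive powers of 41 modulo 59:
  41^0=1  41^1=41  41^2=29  41^3=9  41^4=15  41^5=25
  41^6=22  41^7=17  41^8=48  41^9=21  41^10=35  41^11=19
  41^12=12  41^13=20  41^14=53  41^15=49  41^16=3  41^17=5
  41^18=28  41^19=27  41^20=45  41^21=16  41^22=7  41^23=51
  41^24=26  41^25=4  41^26=46  41^27=57  41^28=36
So 41^28 ≡ 36 (mod 59), giving k = 28.

28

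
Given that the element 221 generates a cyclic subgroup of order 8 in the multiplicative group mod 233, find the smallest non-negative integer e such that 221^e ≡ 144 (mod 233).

Successive powers of 221 modulo 233:
  221^0=1  221^1=221  221^2=144
So 221^2 ≡ 144 (mod 233), giving e = 2.

2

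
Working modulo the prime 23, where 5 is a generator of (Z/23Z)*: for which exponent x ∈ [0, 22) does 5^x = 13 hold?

Successive powers of 5 modulo 23:
  5^0=1  5^1=5  5^2=2  5^3=10  5^4=4  5^5=20
  5^6=8  5^7=17  5^8=16  5^9=11  5^10=9  5^11=22
  5^12=18  5^13=21  5^14=13
So 5^14 ≡ 13 (mod 23), giving x = 14.

14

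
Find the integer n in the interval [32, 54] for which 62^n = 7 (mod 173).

41

Compute 62^32 mod 173 = 6, then multiply by 62 repeatedly:
  62^32=6  62^33=26  62^34=55  62^35=123  62^36=14
  62^37=3  62^38=13  62^39=114  62^40=148  62^41=7
Found 7 at exponent 41.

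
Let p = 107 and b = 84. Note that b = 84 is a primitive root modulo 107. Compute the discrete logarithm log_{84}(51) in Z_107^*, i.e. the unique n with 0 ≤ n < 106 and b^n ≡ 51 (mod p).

11

Successive powers of 84 modulo 107:
  84^0=1  84^1=84  84^2=101  84^3=31  84^4=36  84^5=28
  84^6=105  84^7=46  84^8=12  84^9=45  84^10=35  84^11=51
So 84^11 ≡ 51 (mod 107), giving n = 11.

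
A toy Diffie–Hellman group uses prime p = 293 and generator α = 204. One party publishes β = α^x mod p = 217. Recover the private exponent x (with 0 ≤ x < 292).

201

Baby-step giant-step with m = ceil(sqrt(292)) = 18.
Baby table (204^j mod 293 for j=0..17):
  0:1  1:204  2:10  3:282  4:100  5:183  6:121  7:72
  8:38  9:134  10:87  11:168  12:284  13:215  14:203  15:99
  16:272  17:111
Giant step factor: 204^(-18) ≡ 233 (mod 293).
Scan 217·233^i mod 293 for i = 0, 1, …:
  i=0: 217   i=1: 165   i=2: 62   i=3: 89
  i=4: 227   i=5: 151   i=6: 23   i=7: 85
  i=8: 174   i=9: 108   i=10: 259   i=11: 282
Match at i=11, j=3: x = 11·18 + 3 = 201.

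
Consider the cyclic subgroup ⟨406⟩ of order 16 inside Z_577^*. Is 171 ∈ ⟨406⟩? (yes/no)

yes

171 ∈ ⟨406⟩ iff 171^16 ≡ 1 (mod 577), since |⟨406⟩| = 16.
171^16 mod 577 = 1.
Since 1 = 1, 171 lies in the subgroup.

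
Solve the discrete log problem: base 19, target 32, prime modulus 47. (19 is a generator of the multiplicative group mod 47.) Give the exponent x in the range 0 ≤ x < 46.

2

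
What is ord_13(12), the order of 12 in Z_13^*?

2

The order of 12 must divide p − 1 = 12 = 2^2 · 3.
Divisors: 1, 2, 3, 4, 6, 12.
Check each in increasing order: 12^1 ≡ 12;  12^2 ≡ 1.
Smallest exponent giving 1 is 2.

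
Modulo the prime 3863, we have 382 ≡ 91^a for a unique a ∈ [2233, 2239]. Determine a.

Compute 91^2233 mod 3863 = 757, then multiply by 91 repeatedly:
  91^2233=757  91^2234=3216  91^2235=2931  91^2236=174  91^2237=382
Found 382 at exponent 2237.

2237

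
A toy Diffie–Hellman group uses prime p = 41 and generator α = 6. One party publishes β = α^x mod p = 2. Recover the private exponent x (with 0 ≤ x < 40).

Successive powers of 6 modulo 41:
  6^0=1  6^1=6  6^2=36  6^3=11  6^4=25  6^5=27
  6^6=39  6^7=29  6^8=10  6^9=19  6^10=32  6^11=28
  6^12=4  6^13=24  6^14=21  6^15=3  6^16=18  6^17=26
  6^18=33  6^19=34  6^20=40  6^21=35  6^22=5  6^23=30
  6^24=16  6^25=14  6^26=2
So 6^26 ≡ 2 (mod 41), giving x = 26.

26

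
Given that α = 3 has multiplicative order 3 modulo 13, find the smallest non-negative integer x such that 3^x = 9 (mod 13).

Successive powers of 3 modulo 13:
  3^0=1  3^1=3  3^2=9
So 3^2 ≡ 9 (mod 13), giving x = 2.

2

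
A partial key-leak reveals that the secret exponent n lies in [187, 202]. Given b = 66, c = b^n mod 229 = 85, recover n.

194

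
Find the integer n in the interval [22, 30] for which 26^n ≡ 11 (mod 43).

Compute 26^22 mod 43 = 17, then multiply by 26 repeatedly:
  26^22=17  26^23=12  26^24=11
Found 11 at exponent 24.

24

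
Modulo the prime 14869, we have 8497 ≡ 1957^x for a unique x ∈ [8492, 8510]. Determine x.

8510

Compute 1957^8492 mod 14869 = 9919, then multiply by 1957 repeatedly:
  1957^8492=9919  1957^8493=7438  1957^8494=14284  1957^8495=68  1957^8496=14124
  1957^8497=14066  1957^8498=4643  1957^8499=1392  1957^8500=3117  1957^8501=3679
  1957^8502=3207  1957^8503=1381  1957^8504=11328  1957^8505=14086  1957^8506=14045
  1957^8507=8153  1957^8508=984  1957^8509=7587  1957^8510=8497
Found 8497 at exponent 8510.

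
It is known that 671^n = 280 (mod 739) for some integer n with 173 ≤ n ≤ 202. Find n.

196

Compute 671^173 mod 739 = 578, then multiply by 671 repeatedly:
  671^173=578  671^174=602  671^175=448  671^176=574  671^177=135
  671^178=427  671^179=524  671^180=579  671^181=534  671^182=638
  671^183=217  671^184=24  671^185=585  671^186=126  671^187=300
  671^188=292  671^189=97  671^190=55  671^191=694  671^192=104
  671^193=318  671^194=546  671^195=561  671^196=280
Found 280 at exponent 196.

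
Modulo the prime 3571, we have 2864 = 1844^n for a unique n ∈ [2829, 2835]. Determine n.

2830

Compute 1844^2829 mod 3571 = 110, then multiply by 1844 repeatedly:
  1844^2829=110  1844^2830=2864
Found 2864 at exponent 2830.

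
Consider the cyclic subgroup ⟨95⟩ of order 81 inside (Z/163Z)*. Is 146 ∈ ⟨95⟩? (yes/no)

146 ∈ ⟨95⟩ iff 146^81 ≡ 1 (mod 163), since |⟨95⟩| = 81.
146^81 mod 163 = 1.
Since 1 = 1, 146 lies in the subgroup.

yes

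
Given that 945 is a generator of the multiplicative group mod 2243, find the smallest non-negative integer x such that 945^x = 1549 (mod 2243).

Baby-step giant-step with m = ceil(sqrt(2242)) = 48.
Baby table (945^j mod 2243 for j=0..47):
  0:1  1:945  2:311  3:62  4:272  5:1338  6:1601  7:1163
  8:2208  9:570  10:330  11:73  12:1695  13:273  14:40  15:1912
  16:1225  17:237  18:1908  19:1931  20:1236  21:1660  22:843  23:370
  24:1985  25:677  26:510  27:1948  28:1600  29:218  30:1897  31:508
  32:58  33:978  34:94  35:1353  36:75  37:1342  38:895  39:164
  40:213  41:1658  42:1196  43:1991  44:1861  45:133  46:77  47:989
Giant step factor: 945^(-48) ≡ 2036 (mod 2243).
Scan 1549·2036^i mod 2243 for i = 0, 1, …:
  i=0: 1549   i=1: 106   i=2: 488   i=3: 2162
  i=4: 1066   i=5: 1395   i=6: 582   i=7: 648
  i=8: 444   i=9: 55     …   i=40: 156
  i=41: 1353
Match at i=41, j=35: x = 41·48 + 35 = 2003.

2003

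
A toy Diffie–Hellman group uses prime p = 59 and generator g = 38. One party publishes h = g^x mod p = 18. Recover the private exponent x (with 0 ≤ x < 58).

13

Baby-step giant-step with m = ceil(sqrt(58)) = 8.
Baby table (38^j mod 59 for j=0..7):
  0:1  1:38  2:28  3:2  4:17  5:56  6:4  7:34
Giant step factor: 38^(-8) ≡ 49 (mod 59).
Scan 18·49^i mod 59 for i = 0, 1, …:
  i=0: 18   i=1: 56
Match at i=1, j=5: x = 1·8 + 5 = 13.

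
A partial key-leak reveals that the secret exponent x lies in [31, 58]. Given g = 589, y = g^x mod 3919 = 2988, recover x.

48

Compute 589^31 mod 3919 = 2370, then multiply by 589 repeatedly:
  589^31=2370  589^32=766  589^33=489  589^34=1934  589^35=2616
  589^36=657  589^37=2911  589^38=1976  589^39=3840  589^40=497
  589^41=2727  589^42=3332  589^43=3048  589^44=370  589^45=2385
  589^46=1763  589^47=3791  589^48=2988
Found 2988 at exponent 48.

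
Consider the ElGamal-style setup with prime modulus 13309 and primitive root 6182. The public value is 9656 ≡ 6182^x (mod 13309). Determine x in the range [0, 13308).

2367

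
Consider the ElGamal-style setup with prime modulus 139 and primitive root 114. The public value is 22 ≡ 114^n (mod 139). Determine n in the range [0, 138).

Baby-step giant-step with m = ceil(sqrt(138)) = 12.
Baby table (114^j mod 139 for j=0..11):
  0:1  1:114  2:69  3:82  4:35  5:98  6:52  7:90
  8:113  9:94  10:13  11:92
Giant step factor: 114^(-12) ≡ 64 (mod 139).
Scan 22·64^i mod 139 for i = 0, 1, …:
  i=0: 22   i=1: 18   i=2: 40   i=3: 58
  i=4: 98
Match at i=4, j=5: n = 4·12 + 5 = 53.

53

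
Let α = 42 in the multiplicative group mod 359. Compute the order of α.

358

The order of 42 must divide p − 1 = 358 = 2 · 179.
Divisors: 1, 2, 179, 358.
Check each in increasing order: 42^1 ≡ 42;  42^2 ≡ 328;  42^179 ≡ 358;  42^358 ≡ 1.
Smallest exponent giving 1 is 358.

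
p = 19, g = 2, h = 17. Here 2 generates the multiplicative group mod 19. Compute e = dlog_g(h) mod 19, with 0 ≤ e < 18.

10

Successive powers of 2 modulo 19:
  2^0=1  2^1=2  2^2=4  2^3=8  2^4=16  2^5=13
  2^6=7  2^7=14  2^8=9  2^9=18  2^10=17
So 2^10 ≡ 17 (mod 19), giving e = 10.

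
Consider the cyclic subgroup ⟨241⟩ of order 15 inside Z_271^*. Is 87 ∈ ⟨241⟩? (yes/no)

yes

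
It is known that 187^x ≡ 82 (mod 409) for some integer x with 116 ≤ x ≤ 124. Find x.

Compute 187^116 mod 409 = 328, then multiply by 187 repeatedly:
  187^116=328  187^117=395  187^118=245  187^119=7  187^120=82
Found 82 at exponent 120.

120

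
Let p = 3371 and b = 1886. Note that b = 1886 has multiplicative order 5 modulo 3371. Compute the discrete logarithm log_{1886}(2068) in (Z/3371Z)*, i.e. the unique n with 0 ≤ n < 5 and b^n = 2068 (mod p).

4

Successive powers of 1886 modulo 3371:
  1886^0=1  1886^1=1886  1886^2=591  1886^3=2196  1886^4=2068
So 1886^4 ≡ 2068 (mod 3371), giving n = 4.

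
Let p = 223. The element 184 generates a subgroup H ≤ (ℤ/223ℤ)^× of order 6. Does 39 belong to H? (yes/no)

yes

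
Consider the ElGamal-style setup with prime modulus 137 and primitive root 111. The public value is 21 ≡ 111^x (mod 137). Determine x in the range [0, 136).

77

Baby-step giant-step with m = ceil(sqrt(136)) = 12.
Baby table (111^j mod 137 for j=0..11):
  0:1  1:111  2:128  3:97  4:81  5:86  6:93  7:48
  8:122  9:116  10:135  11:52
Giant step factor: 111^(-12) ≡ 99 (mod 137).
Scan 21·99^i mod 137 for i = 0, 1, …:
  i=0: 21   i=1: 24   i=2: 47   i=3: 132
  i=4: 53   i=5: 41   i=6: 86
Match at i=6, j=5: x = 6·12 + 5 = 77.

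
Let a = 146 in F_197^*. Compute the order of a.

The order of 146 must divide p − 1 = 196 = 2^2 · 7^2.
Divisors: 1, 2, 4, 7, 14, 28, 49, 98, 196.
Check each in increasing order: 146^1 ≡ 146;  146^2 ≡ 40;  146^4 ≡ 24;  146^7 ≡ 93;  146^14 ≡ 178;  146^28 ≡ 164;  146^49 ≡ 196;  146^98 ≡ 1.
Smallest exponent giving 1 is 98.

98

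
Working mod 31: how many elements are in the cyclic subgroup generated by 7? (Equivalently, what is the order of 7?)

The order of 7 must divide p − 1 = 30 = 2 · 3 · 5.
Divisors: 1, 2, 3, 5, 6, 10, 15, 30.
Check each in increasing order: 7^1 ≡ 7;  7^2 ≡ 18;  7^3 ≡ 2;  7^5 ≡ 5;  7^6 ≡ 4;  7^10 ≡ 25;  7^15 ≡ 1.
Smallest exponent giving 1 is 15.

15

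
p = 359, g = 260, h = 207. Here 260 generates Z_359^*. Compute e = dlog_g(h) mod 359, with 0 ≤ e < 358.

42

Baby-step giant-step with m = ceil(sqrt(358)) = 19.
Baby table (260^j mod 359 for j=0..18):
  0:1  1:260  2:108  3:78  4:176  5:167  6:340  7:86
  8:102  9:313  10:246  11:58  12:2  13:161  14:216  15:156
  16:352  17:334  18:321
Giant step factor: 260^(-19) ≡ 311 (mod 359).
Scan 207·311^i mod 359 for i = 0, 1, …:
  i=0: 207   i=1: 116   i=2: 176
Match at i=2, j=4: e = 2·19 + 4 = 42.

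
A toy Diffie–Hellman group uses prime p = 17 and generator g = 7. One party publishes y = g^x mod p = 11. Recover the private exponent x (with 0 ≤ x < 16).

Successive powers of 7 modulo 17:
  7^0=1  7^1=7  7^2=15  7^3=3  7^4=4  7^5=11
So 7^5 ≡ 11 (mod 17), giving x = 5.

5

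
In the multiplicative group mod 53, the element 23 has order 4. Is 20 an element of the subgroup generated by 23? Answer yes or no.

⟨23⟩ has order 4; its elements mod 53 are {1, 23, 30, 52}.
20 is not in this set.

no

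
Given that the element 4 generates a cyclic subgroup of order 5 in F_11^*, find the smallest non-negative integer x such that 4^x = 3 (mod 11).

4

Successive powers of 4 modulo 11:
  4^0=1  4^1=4  4^2=5  4^3=9  4^4=3
So 4^4 ≡ 3 (mod 11), giving x = 4.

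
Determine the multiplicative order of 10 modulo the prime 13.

The order of 10 must divide p − 1 = 12 = 2^2 · 3.
Divisors: 1, 2, 3, 4, 6, 12.
Check each in increasing order: 10^1 ≡ 10;  10^2 ≡ 9;  10^3 ≡ 12;  10^4 ≡ 3;  10^6 ≡ 1.
Smallest exponent giving 1 is 6.

6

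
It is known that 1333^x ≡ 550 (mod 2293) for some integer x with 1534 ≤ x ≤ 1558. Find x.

1553

Compute 1333^1534 mod 2293 = 827, then multiply by 1333 repeatedly:
  1333^1534=827  1333^1535=1751  1333^1536=2102  1333^1537=2213  1333^1538=1131
  1333^1539=1122  1333^1540=590  1333^1541=2264  1333^1542=324  1333^1543=808
  1333^1544=1647  1333^1545=1050  1333^1546=920  1333^1547=1898  1333^1548=855
  1333^1549=94  1333^1550=1480  1333^1551=860  1333^1552=2173  1333^1553=550
Found 550 at exponent 1553.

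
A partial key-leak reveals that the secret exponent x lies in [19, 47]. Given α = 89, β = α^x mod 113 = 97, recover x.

24

Compute 89^19 mod 113 = 66, then multiply by 89 repeatedly:
  89^19=66  89^20=111  89^21=48  89^22=91  89^23=76
  89^24=97
Found 97 at exponent 24.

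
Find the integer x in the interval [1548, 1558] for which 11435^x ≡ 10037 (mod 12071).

1554

Compute 11435^1548 mod 12071 = 9584, then multiply by 11435 repeatedly:
  11435^1548=9584  11435^1549=431  11435^1550=3517  11435^1551=8394  11435^1552=8869
  11435^1553=8544  11435^1554=10037
Found 10037 at exponent 1554.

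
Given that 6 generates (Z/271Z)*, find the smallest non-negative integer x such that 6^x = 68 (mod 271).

232

Baby-step giant-step with m = ceil(sqrt(270)) = 17.
Baby table (6^j mod 271 for j=0..16):
  0:1  1:6  2:36  3:216  4:212  5:188  6:44  7:264
  8:229  9:19  10:114  11:142  12:39  13:234  14:49  15:23
  16:138
Giant step factor: 6^(-17) ≡ 253 (mod 271).
Scan 68·253^i mod 271 for i = 0, 1, …:
  i=0: 68   i=1: 131   i=2: 81   i=3: 168
  i=4: 228   i=5: 232   i=6: 160   i=7: 101
  i=8: 79   i=9: 204   i=10: 122   i=11: 243
  i=12: 233   i=13: 142
Match at i=13, j=11: x = 13·17 + 11 = 232.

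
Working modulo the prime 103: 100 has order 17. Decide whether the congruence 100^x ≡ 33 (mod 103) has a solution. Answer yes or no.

⟨100⟩ has order 17; its elements mod 103 are {1, 8, 9, 13, 14, 23, 30, 34, 61, 64, 66, 72, 76, 79, 81, 93, 100}.
33 is not in this set.

no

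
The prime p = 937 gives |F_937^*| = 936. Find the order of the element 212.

468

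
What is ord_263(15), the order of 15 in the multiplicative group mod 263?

262

The order of 15 must divide p − 1 = 262 = 2 · 131.
Divisors: 1, 2, 131, 262.
Check each in increasing order: 15^1 ≡ 15;  15^2 ≡ 225;  15^131 ≡ 262;  15^262 ≡ 1.
Smallest exponent giving 1 is 262.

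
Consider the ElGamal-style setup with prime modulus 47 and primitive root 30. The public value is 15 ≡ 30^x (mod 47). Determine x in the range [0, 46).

Baby-step giant-step with m = ceil(sqrt(46)) = 7.
Baby table (30^j mod 47 for j=0..6):
  0:1  1:30  2:7  3:22  4:2  5:13  6:14
Giant step factor: 30^(-7) ≡ 31 (mod 47).
Scan 15·31^i mod 47 for i = 0, 1, …:
  i=0: 15   i=1: 42   i=2: 33   i=3: 36
  i=4: 35   i=5: 4   i=6: 30
Match at i=6, j=1: x = 6·7 + 1 = 43.

43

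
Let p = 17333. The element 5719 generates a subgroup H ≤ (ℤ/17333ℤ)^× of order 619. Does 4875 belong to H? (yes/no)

no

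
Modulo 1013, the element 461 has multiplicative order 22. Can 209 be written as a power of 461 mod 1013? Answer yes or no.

209 ∈ ⟨461⟩ iff 209^22 ≡ 1 (mod 1013), since |⟨461⟩| = 22.
209^22 mod 1013 = 1.
Since 1 = 1, 209 lies in the subgroup.

yes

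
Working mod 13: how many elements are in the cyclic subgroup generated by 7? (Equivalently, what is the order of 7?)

12

The order of 7 must divide p − 1 = 12 = 2^2 · 3.
Divisors: 1, 2, 3, 4, 6, 12.
Check each in increasing order: 7^1 ≡ 7;  7^2 ≡ 10;  7^3 ≡ 5;  7^4 ≡ 9;  7^6 ≡ 12;  7^12 ≡ 1.
Smallest exponent giving 1 is 12.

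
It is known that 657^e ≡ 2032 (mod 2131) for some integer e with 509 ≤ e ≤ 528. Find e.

509

Compute 657^509 mod 2131 = 2032, then multiply by 657 repeatedly:
  657^509=2032
Found 2032 at exponent 509.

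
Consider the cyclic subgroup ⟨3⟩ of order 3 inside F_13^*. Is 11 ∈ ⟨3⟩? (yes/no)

⟨3⟩ has order 3; its elements mod 13 are {1, 3, 9}.
11 is not in this set.

no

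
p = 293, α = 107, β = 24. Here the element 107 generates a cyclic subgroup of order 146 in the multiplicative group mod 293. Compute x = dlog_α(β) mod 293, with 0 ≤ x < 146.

38

Baby-step giant-step with m = ceil(sqrt(146)) = 13.
Baby table (107^j mod 293 for j=0..12):
  0:1  1:107  2:22  3:10  4:191  5:220  6:100  7:152
  8:149  9:121  10:55  11:25  12:38
Giant step factor: 107^(-13) ≡ 236 (mod 293).
Scan 24·236^i mod 293 for i = 0, 1, …:
  i=0: 24   i=1: 97   i=2: 38
Match at i=2, j=12: x = 2·13 + 12 = 38.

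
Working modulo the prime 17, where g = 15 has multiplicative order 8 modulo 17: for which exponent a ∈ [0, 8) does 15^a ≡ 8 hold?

7

Successive powers of 15 modulo 17:
  15^0=1  15^1=15  15^2=4  15^3=9  15^4=16  15^5=2
  15^6=13  15^7=8
So 15^7 ≡ 8 (mod 17), giving a = 7.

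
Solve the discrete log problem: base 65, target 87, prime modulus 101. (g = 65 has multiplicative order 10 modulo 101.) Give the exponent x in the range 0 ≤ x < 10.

Successive powers of 65 modulo 101:
  65^0=1  65^1=65  65^2=84  65^3=6  65^4=87
So 65^4 ≡ 87 (mod 101), giving x = 4.

4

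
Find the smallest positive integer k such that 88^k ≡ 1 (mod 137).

17

The order of 88 must divide p − 1 = 136 = 2^3 · 17.
Divisors: 1, 2, 4, 8, 17, 34, 68, 136.
Check each in increasing order: 88^1 ≡ 88;  88^2 ≡ 72;  88^4 ≡ 115;  88^8 ≡ 73;  88^17 ≡ 1.
Smallest exponent giving 1 is 17.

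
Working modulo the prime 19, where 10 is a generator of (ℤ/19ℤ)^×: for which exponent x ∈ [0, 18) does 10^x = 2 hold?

17

Successive powers of 10 modulo 19:
  10^0=1  10^1=10  10^2=5  10^3=12  10^4=6  10^5=3
  10^6=11  10^7=15  10^8=17  10^9=18  10^10=9  10^11=14
  10^12=7  10^13=13  10^14=16  10^15=8  10^16=4  10^17=2
So 10^17 ≡ 2 (mod 19), giving x = 17.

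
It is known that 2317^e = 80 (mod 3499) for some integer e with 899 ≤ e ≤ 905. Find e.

904

Compute 2317^899 mod 3499 = 1429, then multiply by 2317 repeatedly:
  2317^899=1429  2317^900=939  2317^901=2784  2317^902=1871  2317^903=3345
  2317^904=80
Found 80 at exponent 904.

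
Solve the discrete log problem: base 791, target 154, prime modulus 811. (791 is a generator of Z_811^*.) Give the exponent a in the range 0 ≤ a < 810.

455

Baby-step giant-step with m = ceil(sqrt(810)) = 29.
Baby table (791^j mod 811 for j=0..28):
  0:1  1:791  2:400  3:110  4:233  5:206  6:746  7:489
  8:763  9:149  10:264  11:397  12:170  13:655  14:687  15:47
  16:682  17:147  18:304  19:408  20:761  21:189  22:275  23:177
  24:515  25:243  26:6  27:691  28:778
Giant step factor: 791^(-29) ≡ 478 (mod 811).
Scan 154·478^i mod 811 for i = 0, 1, …:
  i=0: 154   i=1: 622   i=2: 490   i=3: 652
  i=4: 232   i=5: 600   i=6: 517   i=7: 582
  i=8: 23   i=9: 451     …   i=14: 251
  i=15: 761
Match at i=15, j=20: a = 15·29 + 20 = 455.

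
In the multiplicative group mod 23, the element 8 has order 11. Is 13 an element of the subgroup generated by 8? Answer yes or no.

yes

13 ∈ ⟨8⟩ iff 13^11 ≡ 1 (mod 23), since |⟨8⟩| = 11.
13^11 mod 23 = 1.
Since 1 = 1, 13 lies in the subgroup.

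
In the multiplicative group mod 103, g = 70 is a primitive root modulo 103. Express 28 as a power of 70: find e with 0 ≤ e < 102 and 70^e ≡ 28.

Baby-step giant-step with m = ceil(sqrt(102)) = 11.
Baby table (70^j mod 103 for j=0..10):
  0:1  1:70  2:59  3:10  4:82  5:75  6:100  7:99
  8:29  9:73  10:63
Giant step factor: 70^(-11) ≡ 65 (mod 103).
Scan 28·65^i mod 103 for i = 0, 1, …:
  i=0: 28   i=1: 69   i=2: 56   i=3: 35
  i=4: 9   i=5: 70
Match at i=5, j=1: e = 5·11 + 1 = 56.

56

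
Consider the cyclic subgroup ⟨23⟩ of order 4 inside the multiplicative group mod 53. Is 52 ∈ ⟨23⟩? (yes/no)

yes

52 ∈ ⟨23⟩ iff 52^4 ≡ 1 (mod 53), since |⟨23⟩| = 4.
52^4 mod 53 = 1.
Since 1 = 1, 52 lies in the subgroup.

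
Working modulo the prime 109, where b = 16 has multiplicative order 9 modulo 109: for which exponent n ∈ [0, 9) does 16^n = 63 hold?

Successive powers of 16 modulo 109:
  16^0=1  16^1=16  16^2=38  16^3=63
So 16^3 ≡ 63 (mod 109), giving n = 3.

3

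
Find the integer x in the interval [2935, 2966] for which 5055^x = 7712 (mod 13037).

Compute 5055^2935 mod 13037 = 10986, then multiply by 5055 repeatedly:
  5055^2935=10986  5055^2936=9647  5055^2937=7205  5055^2938=8934  5055^2939=1202
  5055^2940=868  5055^2941=7308  5055^2942=8119  5055^2943=1069  5055^2944=6477
  5055^2945=5328  5055^2946=11635  5055^2947=5018  5055^2948=9025  5055^2949=4912
  5055^2950=7712
Found 7712 at exponent 2950.

2950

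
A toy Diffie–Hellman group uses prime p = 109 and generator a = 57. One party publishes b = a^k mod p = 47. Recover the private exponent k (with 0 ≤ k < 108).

Baby-step giant-step with m = ceil(sqrt(108)) = 11.
Baby table (57^j mod 109 for j=0..10):
  0:1  1:57  2:88  3:2  4:5  5:67  6:4  7:10
  8:25  9:8  10:20
Giant step factor: 57^(-11) ≡ 24 (mod 109).
Scan 47·24^i mod 109 for i = 0, 1, …:
  i=0: 47   i=1: 38   i=2: 40   i=3: 88
Match at i=3, j=2: k = 3·11 + 2 = 35.

35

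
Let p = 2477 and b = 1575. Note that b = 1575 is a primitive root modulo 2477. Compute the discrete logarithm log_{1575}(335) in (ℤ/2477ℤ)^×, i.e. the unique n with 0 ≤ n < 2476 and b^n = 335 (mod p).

2463

Baby-step giant-step with m = ceil(sqrt(2476)) = 50.
Baby table (1575^j mod 2477 for j=0..49):
  0:1  1:1575  2:1148  3:2367  4:140  5:47  6:2192  7:1939
  8:2261  9:1626  10:2209  11:1467  12:1961  13:2233  14:2112  15:2266
  16:2070  17:518  18:917  19:184  20:2468  21:687  22:2053  23:990
  24:1217  25:2054  26:88  27:2365  28:1944  29:228  30:2412  31:1659
  32:2167  33:2196  34:808  35:1899  36:1186  37:292  38:1655  39:821
  40:81  41:1248  42:1339  43:998  44:1432  45:1330  46:1685  47:1008
  48:2320  49:425
Giant step factor: 1575^(-50) ≡ 1808 (mod 2477).
Scan 335·1808^i mod 2477 for i = 0, 1, …:
  i=0: 335   i=1: 1292   i=2: 125   i=3: 593
  i=4: 2080   i=5: 554   i=6: 924   i=7: 1094
  i=8: 1306   i=9: 667     …   i=48: 926
  i=49: 2233
Match at i=49, j=13: n = 49·50 + 13 = 2463.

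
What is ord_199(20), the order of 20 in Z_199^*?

99

The order of 20 must divide p − 1 = 198 = 2 · 3^2 · 11.
Divisors: 1, 2, 3, 6, 9, 11, 18, 22, 33, 66, 99, 198.
Check each in increasing order: 20^1 ≡ 20;  20^2 ≡ 2;  20^3 ≡ 40;  20^6 ≡ 8;  20^9 ≡ 121;  20^11 ≡ 43;  20^18 ≡ 114;  20^22 ≡ 58;  20^33 ≡ 106;  20^66 ≡ 92;  20^99 ≡ 1.
Smallest exponent giving 1 is 99.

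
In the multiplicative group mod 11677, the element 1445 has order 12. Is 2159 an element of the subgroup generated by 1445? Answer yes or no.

yes

2159 ∈ ⟨1445⟩ iff 2159^12 ≡ 1 (mod 11677), since |⟨1445⟩| = 12.
2159^12 mod 11677 = 1.
Since 1 = 1, 2159 lies in the subgroup.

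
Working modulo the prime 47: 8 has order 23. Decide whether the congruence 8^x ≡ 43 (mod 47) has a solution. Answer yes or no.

no

⟨8⟩ has order 23; its elements mod 47 are {1, 2, 3, 4, 6, 7, 8, 9, 12, 14, 16, 17, 18, 21, 24, 25, 27, 28, 32, 34, 36, 37, 42}.
43 is not in this set.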